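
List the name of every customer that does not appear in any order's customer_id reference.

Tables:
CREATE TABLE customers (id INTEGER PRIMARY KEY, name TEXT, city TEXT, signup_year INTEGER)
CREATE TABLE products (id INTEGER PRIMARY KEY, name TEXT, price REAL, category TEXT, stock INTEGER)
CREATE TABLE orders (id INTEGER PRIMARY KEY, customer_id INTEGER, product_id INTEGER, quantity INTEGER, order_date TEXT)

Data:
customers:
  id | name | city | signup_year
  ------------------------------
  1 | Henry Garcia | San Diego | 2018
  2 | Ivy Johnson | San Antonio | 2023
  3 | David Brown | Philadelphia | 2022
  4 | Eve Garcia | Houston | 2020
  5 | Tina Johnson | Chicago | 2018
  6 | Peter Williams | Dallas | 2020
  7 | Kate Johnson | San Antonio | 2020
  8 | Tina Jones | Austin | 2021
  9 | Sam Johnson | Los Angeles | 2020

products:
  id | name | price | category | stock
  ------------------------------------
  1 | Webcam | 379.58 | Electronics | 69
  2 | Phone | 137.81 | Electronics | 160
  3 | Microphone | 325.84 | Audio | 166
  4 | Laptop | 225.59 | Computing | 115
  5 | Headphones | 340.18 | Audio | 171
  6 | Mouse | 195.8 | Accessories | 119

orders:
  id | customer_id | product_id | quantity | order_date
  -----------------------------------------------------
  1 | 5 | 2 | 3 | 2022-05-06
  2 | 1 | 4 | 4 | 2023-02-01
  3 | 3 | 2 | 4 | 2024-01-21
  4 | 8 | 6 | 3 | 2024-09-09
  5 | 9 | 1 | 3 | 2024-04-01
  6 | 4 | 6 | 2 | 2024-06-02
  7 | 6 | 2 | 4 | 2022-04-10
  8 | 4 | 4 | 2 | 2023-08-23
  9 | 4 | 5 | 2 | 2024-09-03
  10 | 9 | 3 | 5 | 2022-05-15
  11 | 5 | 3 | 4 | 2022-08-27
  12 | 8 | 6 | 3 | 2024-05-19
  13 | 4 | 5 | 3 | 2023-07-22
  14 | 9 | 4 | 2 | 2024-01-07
SELECT p.name FROM customers p LEFT JOIN orders c ON c.customer_id = p.id WHERE c.id IS NULL

Execution result:
name
Ivy Johnson
Kate Johnson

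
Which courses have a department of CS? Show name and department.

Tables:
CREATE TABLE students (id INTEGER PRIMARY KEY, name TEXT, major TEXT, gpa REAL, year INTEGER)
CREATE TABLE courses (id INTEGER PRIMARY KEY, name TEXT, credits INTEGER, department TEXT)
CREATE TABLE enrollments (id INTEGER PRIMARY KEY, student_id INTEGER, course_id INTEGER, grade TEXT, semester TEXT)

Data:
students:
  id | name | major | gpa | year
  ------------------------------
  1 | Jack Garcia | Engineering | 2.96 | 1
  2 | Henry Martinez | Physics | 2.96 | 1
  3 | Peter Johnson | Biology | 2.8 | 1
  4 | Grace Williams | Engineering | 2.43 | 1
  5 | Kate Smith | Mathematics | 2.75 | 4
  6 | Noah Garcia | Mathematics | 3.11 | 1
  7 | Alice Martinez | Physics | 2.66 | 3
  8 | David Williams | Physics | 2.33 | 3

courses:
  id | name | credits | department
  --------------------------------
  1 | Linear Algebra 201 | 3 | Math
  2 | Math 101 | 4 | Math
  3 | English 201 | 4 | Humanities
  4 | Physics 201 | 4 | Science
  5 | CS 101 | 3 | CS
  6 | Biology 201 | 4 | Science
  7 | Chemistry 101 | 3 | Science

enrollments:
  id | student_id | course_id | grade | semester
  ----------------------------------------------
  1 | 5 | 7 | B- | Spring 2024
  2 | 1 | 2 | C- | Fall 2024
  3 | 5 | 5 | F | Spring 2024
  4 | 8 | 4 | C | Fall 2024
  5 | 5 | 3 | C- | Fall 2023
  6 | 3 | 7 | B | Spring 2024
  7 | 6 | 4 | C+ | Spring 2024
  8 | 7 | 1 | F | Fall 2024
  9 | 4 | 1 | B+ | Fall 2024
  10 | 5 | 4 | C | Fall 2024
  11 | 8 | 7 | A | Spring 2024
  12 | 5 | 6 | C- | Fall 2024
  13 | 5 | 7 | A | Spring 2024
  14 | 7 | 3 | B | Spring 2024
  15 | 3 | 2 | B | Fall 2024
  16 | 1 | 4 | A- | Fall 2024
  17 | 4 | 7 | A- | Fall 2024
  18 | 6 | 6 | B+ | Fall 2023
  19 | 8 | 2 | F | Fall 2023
SELECT name, department FROM courses WHERE department = 'CS'

Execution result:
name | department
CS 101 | CS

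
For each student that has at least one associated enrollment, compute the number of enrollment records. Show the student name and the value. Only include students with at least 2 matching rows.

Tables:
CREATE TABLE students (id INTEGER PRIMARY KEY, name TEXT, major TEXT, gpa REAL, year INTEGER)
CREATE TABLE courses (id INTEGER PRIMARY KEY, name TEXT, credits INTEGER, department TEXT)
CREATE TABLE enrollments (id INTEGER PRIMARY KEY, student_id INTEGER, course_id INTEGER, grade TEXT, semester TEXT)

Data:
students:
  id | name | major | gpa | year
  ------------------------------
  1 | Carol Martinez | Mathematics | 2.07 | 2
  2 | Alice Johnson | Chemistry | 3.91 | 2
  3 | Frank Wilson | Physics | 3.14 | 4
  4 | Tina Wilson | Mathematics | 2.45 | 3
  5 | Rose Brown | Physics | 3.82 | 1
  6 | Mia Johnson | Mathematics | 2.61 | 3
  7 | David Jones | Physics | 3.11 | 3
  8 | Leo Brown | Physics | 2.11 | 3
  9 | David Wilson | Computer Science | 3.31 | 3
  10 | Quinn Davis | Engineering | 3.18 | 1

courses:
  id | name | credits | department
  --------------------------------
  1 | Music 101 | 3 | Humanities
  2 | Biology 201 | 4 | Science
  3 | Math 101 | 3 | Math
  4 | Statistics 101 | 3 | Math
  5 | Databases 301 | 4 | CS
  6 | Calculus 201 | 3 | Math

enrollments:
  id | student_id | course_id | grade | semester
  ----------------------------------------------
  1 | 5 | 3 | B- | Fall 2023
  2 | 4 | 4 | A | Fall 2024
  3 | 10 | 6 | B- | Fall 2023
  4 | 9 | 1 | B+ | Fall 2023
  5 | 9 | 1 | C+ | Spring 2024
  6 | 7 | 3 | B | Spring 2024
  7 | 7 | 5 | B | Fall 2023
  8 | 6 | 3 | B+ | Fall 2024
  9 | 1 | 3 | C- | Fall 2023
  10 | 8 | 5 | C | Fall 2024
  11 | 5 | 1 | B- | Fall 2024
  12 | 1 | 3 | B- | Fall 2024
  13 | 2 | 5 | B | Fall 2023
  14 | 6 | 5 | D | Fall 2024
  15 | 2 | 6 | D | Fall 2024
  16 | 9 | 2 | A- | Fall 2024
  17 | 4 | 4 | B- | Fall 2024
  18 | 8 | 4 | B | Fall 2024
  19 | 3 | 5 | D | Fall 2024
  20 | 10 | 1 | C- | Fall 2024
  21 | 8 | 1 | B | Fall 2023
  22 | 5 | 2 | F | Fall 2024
SELECT p.name, COUNT(*) AS n FROM enrollments c JOIN students p ON c.student_id = p.id GROUP BY p.id, p.name HAVING COUNT(*) >= 2

Execution result:
name | n
Carol Martinez | 2
Alice Johnson | 2
Tina Wilson | 2
Rose Brown | 3
Mia Johnson | 2
David Jones | 2
Leo Brown | 3
David Wilson | 3
Quinn Davis | 2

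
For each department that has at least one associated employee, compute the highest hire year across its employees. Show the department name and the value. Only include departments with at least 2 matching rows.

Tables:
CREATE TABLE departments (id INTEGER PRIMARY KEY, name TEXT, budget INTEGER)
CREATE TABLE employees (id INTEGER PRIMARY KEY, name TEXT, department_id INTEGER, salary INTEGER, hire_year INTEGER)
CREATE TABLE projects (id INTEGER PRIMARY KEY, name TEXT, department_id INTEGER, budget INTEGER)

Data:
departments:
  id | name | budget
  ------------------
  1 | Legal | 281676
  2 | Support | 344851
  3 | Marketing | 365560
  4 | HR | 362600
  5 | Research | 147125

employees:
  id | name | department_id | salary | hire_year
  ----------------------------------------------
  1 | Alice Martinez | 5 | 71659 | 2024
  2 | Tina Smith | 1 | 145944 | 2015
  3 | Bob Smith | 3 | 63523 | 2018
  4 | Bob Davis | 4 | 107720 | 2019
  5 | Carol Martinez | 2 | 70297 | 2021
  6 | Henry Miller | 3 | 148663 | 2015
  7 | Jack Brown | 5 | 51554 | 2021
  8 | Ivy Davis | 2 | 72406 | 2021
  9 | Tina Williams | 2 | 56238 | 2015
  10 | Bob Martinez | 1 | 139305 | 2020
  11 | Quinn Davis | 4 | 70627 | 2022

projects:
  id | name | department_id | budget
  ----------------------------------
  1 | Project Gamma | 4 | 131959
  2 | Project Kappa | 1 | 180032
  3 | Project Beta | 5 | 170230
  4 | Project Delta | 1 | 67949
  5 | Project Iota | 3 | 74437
SELECT p.name, MAX(c.hire_year) AS max_hire_year FROM employees c JOIN departments p ON c.department_id = p.id GROUP BY p.id, p.name HAVING COUNT(*) >= 2

Execution result:
name | max_hire_year
Legal | 2020
Support | 2021
Marketing | 2018
HR | 2022
Research | 2024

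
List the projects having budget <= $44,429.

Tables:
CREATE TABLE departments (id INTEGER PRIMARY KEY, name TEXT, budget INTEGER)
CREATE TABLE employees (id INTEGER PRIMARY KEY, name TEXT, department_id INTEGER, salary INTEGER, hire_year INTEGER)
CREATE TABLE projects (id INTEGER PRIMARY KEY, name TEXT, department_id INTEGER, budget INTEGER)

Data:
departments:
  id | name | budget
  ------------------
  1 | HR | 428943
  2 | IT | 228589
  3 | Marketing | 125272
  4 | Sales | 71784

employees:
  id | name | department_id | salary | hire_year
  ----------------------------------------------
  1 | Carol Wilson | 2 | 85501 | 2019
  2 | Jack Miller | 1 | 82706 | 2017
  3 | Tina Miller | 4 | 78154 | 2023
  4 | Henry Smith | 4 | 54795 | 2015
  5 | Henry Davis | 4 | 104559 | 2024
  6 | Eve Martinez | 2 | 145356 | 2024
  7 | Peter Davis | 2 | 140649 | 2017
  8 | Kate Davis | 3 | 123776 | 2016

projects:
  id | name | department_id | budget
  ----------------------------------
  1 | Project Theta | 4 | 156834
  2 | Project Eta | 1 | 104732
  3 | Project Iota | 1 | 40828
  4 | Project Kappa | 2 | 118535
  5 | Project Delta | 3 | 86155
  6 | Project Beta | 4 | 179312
SELECT name, budget FROM projects WHERE budget <= 44429

Execution result:
name | budget
Project Iota | 40828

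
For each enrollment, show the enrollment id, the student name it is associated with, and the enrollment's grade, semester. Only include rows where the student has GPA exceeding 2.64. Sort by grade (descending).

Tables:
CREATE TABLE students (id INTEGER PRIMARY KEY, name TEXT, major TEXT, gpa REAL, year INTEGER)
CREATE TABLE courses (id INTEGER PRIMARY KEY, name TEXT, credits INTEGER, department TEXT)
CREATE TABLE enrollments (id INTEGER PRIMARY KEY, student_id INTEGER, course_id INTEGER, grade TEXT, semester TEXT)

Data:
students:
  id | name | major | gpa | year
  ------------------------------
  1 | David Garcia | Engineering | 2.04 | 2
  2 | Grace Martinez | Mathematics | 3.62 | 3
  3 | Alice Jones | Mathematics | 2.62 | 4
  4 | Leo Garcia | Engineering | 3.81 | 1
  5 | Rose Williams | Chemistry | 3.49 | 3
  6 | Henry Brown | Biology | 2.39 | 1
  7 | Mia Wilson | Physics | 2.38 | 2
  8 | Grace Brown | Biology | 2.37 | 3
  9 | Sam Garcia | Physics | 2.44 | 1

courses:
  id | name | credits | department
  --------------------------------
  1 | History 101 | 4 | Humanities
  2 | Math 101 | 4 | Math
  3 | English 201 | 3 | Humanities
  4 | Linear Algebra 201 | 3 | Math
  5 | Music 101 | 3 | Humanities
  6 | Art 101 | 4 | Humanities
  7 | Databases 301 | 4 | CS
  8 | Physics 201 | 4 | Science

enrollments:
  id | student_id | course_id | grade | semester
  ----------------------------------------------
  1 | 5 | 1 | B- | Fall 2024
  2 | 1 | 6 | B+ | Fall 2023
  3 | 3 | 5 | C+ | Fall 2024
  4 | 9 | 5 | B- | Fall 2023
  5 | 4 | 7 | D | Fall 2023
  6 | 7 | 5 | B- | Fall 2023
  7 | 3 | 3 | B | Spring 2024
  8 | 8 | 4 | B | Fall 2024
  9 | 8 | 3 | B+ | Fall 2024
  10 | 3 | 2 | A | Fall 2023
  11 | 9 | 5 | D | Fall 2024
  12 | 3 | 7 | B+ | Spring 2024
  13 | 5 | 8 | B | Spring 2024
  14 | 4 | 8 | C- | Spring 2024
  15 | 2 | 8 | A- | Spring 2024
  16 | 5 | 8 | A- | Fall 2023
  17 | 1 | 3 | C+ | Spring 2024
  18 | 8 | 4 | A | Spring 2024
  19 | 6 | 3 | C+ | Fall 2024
SELECT c.id, p.name AS student, c.grade, c.semester FROM enrollments c JOIN students p ON c.student_id = p.id WHERE p.gpa > 2.64 ORDER BY c.grade DESC

Execution result:
id | student | grade | semester
5 | Leo Garcia | D | Fall 2023
14 | Leo Garcia | C- | Spring 2024
1 | Rose Williams | B- | Fall 2024
13 | Rose Williams | B | Spring 2024
15 | Grace Martinez | A- | Spring 2024
16 | Rose Williams | A- | Fall 2023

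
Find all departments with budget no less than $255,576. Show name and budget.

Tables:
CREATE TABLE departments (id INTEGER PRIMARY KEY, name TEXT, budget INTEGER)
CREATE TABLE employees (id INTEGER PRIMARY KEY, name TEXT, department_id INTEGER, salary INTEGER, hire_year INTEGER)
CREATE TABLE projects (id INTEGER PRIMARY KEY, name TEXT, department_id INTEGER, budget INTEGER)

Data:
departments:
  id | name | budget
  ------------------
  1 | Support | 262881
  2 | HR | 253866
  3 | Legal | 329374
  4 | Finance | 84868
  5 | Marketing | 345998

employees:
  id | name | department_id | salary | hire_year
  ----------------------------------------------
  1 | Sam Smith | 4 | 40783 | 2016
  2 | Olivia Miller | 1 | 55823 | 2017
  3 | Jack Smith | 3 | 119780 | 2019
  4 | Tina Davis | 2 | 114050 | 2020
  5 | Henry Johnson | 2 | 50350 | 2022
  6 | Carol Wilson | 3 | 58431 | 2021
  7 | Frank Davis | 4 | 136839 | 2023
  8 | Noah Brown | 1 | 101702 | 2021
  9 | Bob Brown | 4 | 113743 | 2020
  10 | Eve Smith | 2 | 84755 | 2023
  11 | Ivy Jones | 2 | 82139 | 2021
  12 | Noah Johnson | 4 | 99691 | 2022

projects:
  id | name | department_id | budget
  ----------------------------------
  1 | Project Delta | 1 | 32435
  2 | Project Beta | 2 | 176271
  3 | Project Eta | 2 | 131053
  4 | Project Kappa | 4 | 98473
SELECT name, budget FROM departments WHERE budget >= 255576

Execution result:
name | budget
Support | 262881
Legal | 329374
Marketing | 345998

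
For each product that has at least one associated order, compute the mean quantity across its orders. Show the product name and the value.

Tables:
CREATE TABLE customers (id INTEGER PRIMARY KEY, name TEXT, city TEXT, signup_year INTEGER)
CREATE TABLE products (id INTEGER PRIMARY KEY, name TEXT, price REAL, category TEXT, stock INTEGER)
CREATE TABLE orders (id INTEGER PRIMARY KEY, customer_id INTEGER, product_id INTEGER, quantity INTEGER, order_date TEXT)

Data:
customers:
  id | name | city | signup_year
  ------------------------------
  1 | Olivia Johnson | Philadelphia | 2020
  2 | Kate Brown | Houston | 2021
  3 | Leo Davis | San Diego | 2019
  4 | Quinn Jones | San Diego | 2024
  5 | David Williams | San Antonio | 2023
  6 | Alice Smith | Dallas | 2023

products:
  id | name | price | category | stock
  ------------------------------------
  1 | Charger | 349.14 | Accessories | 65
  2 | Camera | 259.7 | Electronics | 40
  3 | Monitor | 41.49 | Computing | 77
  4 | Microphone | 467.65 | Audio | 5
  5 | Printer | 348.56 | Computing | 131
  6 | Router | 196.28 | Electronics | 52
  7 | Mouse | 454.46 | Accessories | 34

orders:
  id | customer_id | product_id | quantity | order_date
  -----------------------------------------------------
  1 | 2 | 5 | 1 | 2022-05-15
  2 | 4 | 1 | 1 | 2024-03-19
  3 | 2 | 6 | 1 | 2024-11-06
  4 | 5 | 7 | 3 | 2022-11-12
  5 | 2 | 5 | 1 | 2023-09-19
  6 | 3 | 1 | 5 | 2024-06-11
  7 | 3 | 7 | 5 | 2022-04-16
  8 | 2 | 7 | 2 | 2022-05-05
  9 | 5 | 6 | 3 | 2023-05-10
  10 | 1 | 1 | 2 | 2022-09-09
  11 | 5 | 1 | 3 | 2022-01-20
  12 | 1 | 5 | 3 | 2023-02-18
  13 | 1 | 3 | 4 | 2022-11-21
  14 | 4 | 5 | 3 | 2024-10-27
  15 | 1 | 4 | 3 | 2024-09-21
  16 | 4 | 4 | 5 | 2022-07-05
SELECT p.name, AVG(c.quantity) AS avg_quantity FROM orders c JOIN products p ON c.product_id = p.id GROUP BY p.id, p.name

Execution result:
name | avg_quantity
Charger | 2.75
Monitor | 4.00
Microphone | 4.00
Printer | 2.00
Router | 2.00
Mouse | 3.33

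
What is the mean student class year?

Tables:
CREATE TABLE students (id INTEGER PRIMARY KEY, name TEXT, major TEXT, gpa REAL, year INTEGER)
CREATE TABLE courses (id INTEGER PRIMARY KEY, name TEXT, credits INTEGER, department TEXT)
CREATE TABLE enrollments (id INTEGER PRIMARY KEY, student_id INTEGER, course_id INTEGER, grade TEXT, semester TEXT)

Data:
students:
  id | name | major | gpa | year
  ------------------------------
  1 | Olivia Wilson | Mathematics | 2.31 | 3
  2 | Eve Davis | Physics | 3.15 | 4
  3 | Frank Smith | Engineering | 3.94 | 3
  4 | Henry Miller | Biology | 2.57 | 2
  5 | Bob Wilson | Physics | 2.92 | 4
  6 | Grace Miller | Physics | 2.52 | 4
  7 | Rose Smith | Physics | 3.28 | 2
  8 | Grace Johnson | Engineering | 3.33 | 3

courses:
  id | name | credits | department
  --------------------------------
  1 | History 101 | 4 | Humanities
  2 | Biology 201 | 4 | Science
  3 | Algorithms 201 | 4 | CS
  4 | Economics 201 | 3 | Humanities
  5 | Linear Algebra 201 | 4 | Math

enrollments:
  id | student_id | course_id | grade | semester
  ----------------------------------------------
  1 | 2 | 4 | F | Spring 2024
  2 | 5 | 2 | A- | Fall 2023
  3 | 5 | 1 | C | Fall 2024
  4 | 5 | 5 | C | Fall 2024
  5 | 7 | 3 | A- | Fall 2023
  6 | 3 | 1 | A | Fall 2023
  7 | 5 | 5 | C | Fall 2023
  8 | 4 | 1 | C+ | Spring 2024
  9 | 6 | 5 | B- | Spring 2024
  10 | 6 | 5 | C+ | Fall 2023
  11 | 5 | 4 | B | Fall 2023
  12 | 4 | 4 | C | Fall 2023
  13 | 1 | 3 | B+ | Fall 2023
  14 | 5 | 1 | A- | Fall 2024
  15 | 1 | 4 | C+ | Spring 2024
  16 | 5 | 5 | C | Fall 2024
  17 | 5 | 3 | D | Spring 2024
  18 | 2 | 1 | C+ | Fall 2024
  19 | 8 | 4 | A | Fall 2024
SELECT AVG(year) FROM students

Execution result:
3.13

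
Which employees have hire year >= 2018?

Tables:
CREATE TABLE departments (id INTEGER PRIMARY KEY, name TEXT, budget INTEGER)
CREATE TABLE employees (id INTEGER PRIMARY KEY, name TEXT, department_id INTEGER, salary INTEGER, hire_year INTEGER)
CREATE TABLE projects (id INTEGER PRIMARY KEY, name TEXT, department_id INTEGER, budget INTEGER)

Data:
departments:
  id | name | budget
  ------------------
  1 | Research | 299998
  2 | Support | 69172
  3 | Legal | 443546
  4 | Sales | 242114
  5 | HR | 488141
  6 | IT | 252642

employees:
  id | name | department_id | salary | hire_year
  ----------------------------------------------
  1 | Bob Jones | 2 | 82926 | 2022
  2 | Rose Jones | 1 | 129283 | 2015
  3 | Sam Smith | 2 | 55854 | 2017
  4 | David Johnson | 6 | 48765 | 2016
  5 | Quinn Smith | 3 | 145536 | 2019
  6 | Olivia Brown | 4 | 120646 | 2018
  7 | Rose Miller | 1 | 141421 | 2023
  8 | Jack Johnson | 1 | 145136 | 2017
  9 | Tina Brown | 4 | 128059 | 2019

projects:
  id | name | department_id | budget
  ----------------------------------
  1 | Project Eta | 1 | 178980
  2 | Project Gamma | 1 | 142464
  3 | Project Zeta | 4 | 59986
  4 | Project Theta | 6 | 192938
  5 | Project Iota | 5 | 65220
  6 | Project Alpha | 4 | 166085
SELECT name, hire_year FROM employees WHERE hire_year >= 2018

Execution result:
name | hire_year
Bob Jones | 2022
Quinn Smith | 2019
Olivia Brown | 2018
Rose Miller | 2023
Tina Brown | 2019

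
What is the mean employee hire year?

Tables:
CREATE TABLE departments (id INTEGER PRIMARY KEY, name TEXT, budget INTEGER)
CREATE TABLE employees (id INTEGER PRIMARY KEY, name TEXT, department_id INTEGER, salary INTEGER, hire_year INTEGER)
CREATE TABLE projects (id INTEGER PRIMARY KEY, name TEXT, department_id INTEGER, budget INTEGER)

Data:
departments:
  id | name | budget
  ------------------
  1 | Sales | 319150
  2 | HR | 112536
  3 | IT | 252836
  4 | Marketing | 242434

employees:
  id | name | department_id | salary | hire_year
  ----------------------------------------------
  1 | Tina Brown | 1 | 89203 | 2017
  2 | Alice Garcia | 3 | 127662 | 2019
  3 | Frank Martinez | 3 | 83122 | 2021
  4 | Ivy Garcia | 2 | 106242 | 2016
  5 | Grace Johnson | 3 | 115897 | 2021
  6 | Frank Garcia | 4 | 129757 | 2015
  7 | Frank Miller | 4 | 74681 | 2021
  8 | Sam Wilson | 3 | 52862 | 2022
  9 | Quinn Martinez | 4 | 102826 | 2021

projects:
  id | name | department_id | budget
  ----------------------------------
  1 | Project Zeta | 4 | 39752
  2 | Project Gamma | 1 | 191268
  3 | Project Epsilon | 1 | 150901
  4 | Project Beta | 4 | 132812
SELECT AVG(hire_year) FROM employees

Execution result:
2019.22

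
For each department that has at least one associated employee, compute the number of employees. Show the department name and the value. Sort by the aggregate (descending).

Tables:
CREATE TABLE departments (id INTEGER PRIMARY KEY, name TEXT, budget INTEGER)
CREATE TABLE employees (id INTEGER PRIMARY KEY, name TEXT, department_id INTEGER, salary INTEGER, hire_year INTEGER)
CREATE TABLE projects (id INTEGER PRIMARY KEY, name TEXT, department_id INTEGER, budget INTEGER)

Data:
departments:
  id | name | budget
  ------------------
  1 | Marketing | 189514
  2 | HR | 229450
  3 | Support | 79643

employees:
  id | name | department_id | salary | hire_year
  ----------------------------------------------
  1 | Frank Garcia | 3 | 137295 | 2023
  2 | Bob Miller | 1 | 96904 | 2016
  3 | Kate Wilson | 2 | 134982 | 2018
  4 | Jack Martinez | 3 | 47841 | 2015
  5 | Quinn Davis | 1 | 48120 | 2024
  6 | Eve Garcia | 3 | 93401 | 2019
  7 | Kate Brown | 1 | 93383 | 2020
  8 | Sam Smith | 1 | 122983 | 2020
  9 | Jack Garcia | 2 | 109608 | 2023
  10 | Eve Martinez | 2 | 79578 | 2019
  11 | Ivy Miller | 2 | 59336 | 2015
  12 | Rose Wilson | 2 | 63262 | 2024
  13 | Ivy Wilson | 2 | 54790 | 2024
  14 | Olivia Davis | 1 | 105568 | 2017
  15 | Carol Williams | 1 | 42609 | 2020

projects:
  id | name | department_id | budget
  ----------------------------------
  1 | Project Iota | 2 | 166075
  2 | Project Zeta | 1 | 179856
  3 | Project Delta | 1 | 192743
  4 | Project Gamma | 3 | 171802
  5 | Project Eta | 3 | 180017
SELECT p.name, COUNT(*) AS n FROM employees c JOIN departments p ON c.department_id = p.id GROUP BY p.id, p.name ORDER BY n DESC

Execution result:
name | n
Marketing | 6
HR | 6
Support | 3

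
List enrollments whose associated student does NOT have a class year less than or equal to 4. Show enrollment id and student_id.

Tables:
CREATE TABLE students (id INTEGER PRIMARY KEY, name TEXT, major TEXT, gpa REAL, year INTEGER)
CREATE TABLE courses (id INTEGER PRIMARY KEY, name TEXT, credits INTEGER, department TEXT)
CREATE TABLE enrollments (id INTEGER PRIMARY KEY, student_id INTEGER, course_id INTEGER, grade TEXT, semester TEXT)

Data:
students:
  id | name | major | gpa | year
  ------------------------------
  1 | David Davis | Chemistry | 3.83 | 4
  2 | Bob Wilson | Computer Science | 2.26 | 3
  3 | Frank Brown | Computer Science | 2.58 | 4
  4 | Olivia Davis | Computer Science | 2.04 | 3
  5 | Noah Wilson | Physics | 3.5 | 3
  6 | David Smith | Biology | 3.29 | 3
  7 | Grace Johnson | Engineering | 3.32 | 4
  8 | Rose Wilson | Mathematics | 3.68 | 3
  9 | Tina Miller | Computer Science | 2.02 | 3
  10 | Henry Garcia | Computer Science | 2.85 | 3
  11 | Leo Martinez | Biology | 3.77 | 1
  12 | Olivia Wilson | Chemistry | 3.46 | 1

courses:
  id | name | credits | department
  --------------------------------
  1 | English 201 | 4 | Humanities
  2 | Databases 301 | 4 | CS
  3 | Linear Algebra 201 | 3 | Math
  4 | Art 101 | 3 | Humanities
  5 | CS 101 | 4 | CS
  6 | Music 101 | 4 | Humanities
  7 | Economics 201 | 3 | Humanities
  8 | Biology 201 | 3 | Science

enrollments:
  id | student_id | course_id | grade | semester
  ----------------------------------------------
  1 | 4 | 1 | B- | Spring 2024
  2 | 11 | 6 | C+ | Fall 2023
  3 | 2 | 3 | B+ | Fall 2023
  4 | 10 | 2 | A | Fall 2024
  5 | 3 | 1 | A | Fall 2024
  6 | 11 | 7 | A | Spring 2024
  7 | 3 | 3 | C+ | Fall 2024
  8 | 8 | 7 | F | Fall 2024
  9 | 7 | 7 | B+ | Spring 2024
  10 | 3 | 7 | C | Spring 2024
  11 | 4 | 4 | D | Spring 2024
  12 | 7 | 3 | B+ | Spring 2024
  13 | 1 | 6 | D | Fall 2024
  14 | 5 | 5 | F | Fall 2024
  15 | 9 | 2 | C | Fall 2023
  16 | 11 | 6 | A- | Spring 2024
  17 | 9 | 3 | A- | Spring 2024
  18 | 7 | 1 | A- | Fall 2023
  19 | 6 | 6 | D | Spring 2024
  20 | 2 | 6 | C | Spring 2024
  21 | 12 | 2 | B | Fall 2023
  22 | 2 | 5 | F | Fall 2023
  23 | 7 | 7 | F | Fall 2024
SELECT id, student_id FROM enrollments WHERE student_id NOT IN (SELECT id FROM students WHERE year <= 4)

Execution result:
(no rows)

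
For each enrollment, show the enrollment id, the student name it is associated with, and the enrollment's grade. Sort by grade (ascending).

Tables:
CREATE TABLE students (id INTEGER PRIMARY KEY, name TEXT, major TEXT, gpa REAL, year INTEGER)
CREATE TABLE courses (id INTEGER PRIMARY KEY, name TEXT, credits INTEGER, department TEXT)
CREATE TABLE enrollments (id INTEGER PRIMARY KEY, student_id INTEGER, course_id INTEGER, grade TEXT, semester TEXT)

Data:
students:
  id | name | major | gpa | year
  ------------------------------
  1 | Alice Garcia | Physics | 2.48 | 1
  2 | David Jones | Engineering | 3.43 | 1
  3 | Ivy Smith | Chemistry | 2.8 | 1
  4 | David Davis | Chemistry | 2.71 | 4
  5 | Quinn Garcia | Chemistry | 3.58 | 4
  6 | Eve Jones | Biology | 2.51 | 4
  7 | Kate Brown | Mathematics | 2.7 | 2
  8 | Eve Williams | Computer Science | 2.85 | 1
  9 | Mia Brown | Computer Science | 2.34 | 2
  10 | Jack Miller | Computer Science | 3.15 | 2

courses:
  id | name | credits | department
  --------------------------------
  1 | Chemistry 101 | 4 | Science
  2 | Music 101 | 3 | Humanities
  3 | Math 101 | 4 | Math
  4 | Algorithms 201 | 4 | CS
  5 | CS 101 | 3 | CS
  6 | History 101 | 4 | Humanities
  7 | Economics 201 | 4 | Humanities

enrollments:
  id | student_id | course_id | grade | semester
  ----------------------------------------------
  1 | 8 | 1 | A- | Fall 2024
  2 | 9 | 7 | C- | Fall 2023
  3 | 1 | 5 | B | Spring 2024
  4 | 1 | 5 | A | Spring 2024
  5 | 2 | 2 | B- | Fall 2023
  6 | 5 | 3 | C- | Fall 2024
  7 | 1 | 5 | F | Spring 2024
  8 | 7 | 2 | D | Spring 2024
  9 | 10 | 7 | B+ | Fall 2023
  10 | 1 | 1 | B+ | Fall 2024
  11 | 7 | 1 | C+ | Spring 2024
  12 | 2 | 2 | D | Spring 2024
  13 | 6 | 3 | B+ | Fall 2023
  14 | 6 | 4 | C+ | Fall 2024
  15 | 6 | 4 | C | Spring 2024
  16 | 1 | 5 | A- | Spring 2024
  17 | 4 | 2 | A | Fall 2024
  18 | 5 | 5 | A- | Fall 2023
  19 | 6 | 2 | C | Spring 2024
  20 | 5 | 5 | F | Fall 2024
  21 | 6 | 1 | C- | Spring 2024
SELECT c.id, p.name AS student, c.grade FROM enrollments c JOIN students p ON c.student_id = p.id ORDER BY c.grade ASC

Execution result:
id | student | grade
4 | Alice Garcia | A
17 | David Davis | A
1 | Eve Williams | A-
16 | Alice Garcia | A-
18 | Quinn Garcia | A-
3 | Alice Garcia | B
9 | Jack Miller | B+
10 | Alice Garcia | B+
13 | Eve Jones | B+
5 | David Jones | B-
15 | Eve Jones | C
19 | Eve Jones | C
11 | Kate Brown | C+
14 | Eve Jones | C+
2 | Mia Brown | C-
6 | Quinn Garcia | C-
21 | Eve Jones | C-
8 | Kate Brown | D
12 | David Jones | D
7 | Alice Garcia | F
20 | Quinn Garcia | F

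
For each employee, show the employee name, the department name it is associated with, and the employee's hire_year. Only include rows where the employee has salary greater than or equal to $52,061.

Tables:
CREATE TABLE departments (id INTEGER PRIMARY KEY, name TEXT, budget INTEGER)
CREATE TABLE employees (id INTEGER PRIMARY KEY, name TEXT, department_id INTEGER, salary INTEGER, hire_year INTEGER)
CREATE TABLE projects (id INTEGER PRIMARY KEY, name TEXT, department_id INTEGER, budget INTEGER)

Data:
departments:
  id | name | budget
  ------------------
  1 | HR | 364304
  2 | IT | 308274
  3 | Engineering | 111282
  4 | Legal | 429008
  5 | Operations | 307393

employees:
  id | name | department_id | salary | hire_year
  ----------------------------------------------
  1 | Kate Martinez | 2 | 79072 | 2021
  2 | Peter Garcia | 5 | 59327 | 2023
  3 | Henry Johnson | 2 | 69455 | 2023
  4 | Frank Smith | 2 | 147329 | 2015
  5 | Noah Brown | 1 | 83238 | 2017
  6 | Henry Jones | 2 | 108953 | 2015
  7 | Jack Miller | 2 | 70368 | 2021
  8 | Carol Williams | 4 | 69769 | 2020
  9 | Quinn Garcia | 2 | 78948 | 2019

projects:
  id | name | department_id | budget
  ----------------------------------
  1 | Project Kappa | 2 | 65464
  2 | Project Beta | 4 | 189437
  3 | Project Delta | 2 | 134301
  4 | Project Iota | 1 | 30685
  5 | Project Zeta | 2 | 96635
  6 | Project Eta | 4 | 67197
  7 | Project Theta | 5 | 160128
SELECT c.name, p.name AS department, c.hire_year FROM employees c JOIN departments p ON c.department_id = p.id WHERE c.salary >= 52061

Execution result:
name | department | hire_year
Kate Martinez | IT | 2021
Peter Garcia | Operations | 2023
Henry Johnson | IT | 2023
Frank Smith | IT | 2015
Noah Brown | HR | 2017
Henry Jones | IT | 2015
Jack Miller | IT | 2021
Carol Williams | Legal | 2020
Quinn Garcia | IT | 2019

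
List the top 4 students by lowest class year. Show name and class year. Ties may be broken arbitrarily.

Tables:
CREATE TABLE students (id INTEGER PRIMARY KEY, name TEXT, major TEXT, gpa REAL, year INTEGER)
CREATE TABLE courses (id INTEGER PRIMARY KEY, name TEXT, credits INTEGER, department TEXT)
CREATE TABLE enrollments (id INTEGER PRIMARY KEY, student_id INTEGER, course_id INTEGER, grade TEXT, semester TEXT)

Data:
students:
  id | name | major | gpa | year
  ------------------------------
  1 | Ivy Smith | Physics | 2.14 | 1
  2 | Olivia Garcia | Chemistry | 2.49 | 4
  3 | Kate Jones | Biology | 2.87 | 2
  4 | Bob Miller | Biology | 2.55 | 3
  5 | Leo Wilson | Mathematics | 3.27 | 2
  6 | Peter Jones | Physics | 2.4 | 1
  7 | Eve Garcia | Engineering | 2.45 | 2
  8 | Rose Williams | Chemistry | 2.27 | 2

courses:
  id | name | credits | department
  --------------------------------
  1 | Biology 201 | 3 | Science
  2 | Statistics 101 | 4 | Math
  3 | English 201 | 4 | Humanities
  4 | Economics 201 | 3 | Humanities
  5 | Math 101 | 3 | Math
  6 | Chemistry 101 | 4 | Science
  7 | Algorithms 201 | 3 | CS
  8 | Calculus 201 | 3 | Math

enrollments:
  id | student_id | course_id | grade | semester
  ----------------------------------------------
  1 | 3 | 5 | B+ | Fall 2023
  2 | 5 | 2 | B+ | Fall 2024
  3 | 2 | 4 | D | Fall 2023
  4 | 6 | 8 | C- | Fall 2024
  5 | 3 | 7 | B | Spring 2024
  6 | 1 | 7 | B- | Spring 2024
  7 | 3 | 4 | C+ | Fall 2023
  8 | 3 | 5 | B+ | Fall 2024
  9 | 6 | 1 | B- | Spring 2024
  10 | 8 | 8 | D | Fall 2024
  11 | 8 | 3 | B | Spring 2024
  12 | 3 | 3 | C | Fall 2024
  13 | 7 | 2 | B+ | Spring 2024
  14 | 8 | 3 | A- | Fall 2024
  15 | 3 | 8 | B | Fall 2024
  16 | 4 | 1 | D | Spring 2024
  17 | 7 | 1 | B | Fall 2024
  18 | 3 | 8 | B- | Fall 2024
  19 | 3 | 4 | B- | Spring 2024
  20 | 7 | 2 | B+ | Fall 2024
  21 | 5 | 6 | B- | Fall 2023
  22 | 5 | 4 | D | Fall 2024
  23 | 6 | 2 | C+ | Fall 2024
SELECT name, year FROM students ORDER BY year ASC LIMIT 4

Execution result:
name | year
Ivy Smith | 1
Peter Jones | 1
Kate Jones | 2
Leo Wilson | 2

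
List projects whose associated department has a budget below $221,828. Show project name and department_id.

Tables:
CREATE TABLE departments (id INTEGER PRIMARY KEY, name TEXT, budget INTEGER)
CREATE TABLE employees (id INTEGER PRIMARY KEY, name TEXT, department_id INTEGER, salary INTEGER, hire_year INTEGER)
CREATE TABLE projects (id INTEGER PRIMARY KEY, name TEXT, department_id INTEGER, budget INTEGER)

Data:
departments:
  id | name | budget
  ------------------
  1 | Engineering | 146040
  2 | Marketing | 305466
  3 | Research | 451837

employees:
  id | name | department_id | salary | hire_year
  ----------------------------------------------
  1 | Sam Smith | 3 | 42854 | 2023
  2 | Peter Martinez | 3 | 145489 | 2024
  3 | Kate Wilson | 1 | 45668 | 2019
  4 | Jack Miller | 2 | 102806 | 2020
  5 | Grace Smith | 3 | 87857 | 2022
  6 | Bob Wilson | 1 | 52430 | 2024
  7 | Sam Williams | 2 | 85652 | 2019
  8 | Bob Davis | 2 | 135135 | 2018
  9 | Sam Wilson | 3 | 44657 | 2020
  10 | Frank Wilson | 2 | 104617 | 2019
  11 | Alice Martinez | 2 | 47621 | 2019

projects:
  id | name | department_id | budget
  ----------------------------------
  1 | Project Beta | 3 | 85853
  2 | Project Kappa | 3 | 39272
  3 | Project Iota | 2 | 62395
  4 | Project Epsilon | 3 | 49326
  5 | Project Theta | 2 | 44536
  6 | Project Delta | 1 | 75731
SELECT name, department_id FROM projects WHERE department_id IN (SELECT id FROM departments WHERE budget < 221828)

Execution result:
name | department_id
Project Delta | 1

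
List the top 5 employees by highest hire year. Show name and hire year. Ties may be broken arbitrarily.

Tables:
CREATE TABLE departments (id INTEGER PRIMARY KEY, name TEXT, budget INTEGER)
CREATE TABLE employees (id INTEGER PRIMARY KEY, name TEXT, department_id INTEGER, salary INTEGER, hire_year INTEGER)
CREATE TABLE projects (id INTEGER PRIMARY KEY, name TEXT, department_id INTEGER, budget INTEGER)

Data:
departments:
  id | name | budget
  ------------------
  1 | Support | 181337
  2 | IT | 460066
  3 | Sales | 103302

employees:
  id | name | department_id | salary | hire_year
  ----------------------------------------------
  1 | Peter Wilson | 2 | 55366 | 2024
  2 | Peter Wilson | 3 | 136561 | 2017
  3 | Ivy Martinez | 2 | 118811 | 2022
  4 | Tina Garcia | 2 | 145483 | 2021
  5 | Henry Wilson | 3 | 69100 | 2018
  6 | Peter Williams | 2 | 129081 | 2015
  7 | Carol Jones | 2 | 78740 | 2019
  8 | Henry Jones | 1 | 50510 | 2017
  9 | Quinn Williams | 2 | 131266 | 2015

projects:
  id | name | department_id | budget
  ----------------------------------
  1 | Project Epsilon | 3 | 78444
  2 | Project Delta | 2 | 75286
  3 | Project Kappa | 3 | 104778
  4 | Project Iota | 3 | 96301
SELECT name, hire_year FROM employees ORDER BY hire_year DESC LIMIT 5

Execution result:
name | hire_year
Peter Wilson | 2024
Ivy Martinez | 2022
Tina Garcia | 2021
Carol Jones | 2019
Henry Wilson | 2018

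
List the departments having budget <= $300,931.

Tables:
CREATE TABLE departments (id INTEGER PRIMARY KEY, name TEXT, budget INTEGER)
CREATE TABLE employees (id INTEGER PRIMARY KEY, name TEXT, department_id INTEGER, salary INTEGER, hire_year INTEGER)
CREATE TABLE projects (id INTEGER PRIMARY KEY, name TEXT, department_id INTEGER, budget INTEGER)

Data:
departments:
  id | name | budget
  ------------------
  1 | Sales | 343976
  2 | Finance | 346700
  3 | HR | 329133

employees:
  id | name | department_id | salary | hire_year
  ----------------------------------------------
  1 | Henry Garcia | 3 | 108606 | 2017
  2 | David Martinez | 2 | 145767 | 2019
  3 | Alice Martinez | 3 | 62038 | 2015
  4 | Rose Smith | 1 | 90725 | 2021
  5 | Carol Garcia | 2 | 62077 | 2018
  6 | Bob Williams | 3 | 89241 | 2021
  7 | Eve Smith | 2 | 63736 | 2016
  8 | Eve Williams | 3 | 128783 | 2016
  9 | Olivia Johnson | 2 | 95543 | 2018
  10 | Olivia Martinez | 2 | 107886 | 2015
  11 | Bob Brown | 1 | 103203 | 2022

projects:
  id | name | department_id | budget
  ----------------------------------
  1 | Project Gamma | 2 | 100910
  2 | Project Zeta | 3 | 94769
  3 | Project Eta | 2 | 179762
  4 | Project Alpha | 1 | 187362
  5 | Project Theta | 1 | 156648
SELECT name, budget FROM departments WHERE budget <= 300931

Execution result:
(no rows)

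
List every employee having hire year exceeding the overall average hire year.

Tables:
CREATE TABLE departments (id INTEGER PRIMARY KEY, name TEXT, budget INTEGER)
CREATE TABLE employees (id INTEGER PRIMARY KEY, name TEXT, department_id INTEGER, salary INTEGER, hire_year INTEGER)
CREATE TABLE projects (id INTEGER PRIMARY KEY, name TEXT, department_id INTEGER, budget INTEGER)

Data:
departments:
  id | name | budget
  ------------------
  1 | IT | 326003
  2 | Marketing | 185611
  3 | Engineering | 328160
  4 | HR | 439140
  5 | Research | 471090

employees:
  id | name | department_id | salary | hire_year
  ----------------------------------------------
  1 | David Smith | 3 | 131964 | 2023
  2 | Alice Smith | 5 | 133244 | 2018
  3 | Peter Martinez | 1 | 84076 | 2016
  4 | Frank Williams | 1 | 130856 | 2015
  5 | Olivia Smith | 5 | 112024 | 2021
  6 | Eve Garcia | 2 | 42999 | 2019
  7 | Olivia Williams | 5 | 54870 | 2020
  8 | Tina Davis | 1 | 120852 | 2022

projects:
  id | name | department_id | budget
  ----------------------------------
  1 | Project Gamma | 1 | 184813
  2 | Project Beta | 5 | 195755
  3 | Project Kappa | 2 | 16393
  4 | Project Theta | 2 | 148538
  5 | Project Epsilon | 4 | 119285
SELECT name, hire_year FROM employees WHERE hire_year > (SELECT AVG(hire_year) FROM employees)

Execution result:
name | hire_year
David Smith | 2023
Olivia Smith | 2021
Olivia Williams | 2020
Tina Davis | 2022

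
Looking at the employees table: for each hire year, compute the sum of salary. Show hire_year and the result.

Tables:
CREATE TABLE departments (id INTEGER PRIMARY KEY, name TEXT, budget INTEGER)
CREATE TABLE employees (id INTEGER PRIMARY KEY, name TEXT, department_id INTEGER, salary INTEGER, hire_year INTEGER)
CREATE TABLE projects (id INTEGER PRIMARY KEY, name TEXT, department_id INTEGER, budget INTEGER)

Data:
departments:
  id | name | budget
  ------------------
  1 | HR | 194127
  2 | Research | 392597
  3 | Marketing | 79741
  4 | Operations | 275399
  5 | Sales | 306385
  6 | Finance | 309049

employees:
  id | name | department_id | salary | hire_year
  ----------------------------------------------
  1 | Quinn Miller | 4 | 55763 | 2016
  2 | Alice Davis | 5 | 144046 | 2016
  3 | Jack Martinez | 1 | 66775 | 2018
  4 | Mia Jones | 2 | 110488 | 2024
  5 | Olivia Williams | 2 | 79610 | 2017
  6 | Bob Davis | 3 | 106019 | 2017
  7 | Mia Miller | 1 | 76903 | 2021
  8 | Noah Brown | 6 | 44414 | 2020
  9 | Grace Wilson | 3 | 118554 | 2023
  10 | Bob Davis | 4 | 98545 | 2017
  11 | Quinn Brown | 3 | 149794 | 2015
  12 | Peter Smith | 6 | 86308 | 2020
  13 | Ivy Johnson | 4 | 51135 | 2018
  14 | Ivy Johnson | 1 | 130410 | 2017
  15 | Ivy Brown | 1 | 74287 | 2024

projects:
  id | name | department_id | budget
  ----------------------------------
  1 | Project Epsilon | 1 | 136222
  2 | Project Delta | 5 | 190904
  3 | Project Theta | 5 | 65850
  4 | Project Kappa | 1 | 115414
SELECT hire_year, SUM(salary) AS sum_salary FROM employees GROUP BY hire_year

Execution result:
hire_year | sum_salary
2015 | 149794
2016 | 199809
2017 | 414584
2018 | 117910
2020 | 130722
2021 | 76903
2023 | 118554
2024 | 184775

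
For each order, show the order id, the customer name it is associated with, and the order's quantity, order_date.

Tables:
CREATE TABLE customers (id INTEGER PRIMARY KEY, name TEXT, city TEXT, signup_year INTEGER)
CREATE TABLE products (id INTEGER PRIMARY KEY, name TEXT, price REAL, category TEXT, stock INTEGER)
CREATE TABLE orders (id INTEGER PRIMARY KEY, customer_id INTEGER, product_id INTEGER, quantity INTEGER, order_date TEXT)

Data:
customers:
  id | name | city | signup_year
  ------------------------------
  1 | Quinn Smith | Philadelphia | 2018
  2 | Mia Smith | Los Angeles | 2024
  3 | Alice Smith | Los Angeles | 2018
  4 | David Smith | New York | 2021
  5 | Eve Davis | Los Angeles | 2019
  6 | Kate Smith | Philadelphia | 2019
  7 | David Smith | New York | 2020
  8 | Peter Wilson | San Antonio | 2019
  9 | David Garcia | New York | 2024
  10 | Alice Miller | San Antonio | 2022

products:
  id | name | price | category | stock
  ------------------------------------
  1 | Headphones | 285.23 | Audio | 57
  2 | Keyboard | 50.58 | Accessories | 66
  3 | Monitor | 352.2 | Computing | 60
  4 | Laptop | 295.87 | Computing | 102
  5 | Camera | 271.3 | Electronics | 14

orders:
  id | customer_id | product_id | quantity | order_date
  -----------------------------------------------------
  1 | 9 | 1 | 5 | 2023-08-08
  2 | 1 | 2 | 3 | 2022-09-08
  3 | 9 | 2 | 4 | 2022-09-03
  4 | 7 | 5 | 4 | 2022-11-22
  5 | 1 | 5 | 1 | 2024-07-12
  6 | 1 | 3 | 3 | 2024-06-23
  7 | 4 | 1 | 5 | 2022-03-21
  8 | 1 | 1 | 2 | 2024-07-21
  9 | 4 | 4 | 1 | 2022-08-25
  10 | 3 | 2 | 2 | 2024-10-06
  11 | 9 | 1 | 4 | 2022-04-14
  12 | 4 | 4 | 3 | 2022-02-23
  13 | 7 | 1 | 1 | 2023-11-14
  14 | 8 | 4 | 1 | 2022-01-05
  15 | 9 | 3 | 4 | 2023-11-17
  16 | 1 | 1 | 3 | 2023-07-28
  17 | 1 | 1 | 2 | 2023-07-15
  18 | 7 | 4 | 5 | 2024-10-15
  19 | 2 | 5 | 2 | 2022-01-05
SELECT c.id, p.name AS customer, c.quantity, c.order_date FROM orders c JOIN customers p ON c.customer_id = p.id

Execution result:
id | customer | quantity | order_date
1 | David Garcia | 5 | 2023-08-08
2 | Quinn Smith | 3 | 2022-09-08
3 | David Garcia | 4 | 2022-09-03
4 | David Smith | 4 | 2022-11-22
5 | Quinn Smith | 1 | 2024-07-12
6 | Quinn Smith | 3 | 2024-06-23
7 | David Smith | 5 | 2022-03-21
8 | Quinn Smith | 2 | 2024-07-21
9 | David Smith | 1 | 2022-08-25
10 | Alice Smith | 2 | 2024-10-06
11 | David Garcia | 4 | 2022-04-14
12 | David Smith | 3 | 2022-02-23
13 | David Smith | 1 | 2023-11-14
14 | Peter Wilson | 1 | 2022-01-05
15 | David Garcia | 4 | 2023-11-17
16 | Quinn Smith | 3 | 2023-07-28
17 | Quinn Smith | 2 | 2023-07-15
18 | David Smith | 5 | 2024-10-15
19 | Mia Smith | 2 | 2022-01-05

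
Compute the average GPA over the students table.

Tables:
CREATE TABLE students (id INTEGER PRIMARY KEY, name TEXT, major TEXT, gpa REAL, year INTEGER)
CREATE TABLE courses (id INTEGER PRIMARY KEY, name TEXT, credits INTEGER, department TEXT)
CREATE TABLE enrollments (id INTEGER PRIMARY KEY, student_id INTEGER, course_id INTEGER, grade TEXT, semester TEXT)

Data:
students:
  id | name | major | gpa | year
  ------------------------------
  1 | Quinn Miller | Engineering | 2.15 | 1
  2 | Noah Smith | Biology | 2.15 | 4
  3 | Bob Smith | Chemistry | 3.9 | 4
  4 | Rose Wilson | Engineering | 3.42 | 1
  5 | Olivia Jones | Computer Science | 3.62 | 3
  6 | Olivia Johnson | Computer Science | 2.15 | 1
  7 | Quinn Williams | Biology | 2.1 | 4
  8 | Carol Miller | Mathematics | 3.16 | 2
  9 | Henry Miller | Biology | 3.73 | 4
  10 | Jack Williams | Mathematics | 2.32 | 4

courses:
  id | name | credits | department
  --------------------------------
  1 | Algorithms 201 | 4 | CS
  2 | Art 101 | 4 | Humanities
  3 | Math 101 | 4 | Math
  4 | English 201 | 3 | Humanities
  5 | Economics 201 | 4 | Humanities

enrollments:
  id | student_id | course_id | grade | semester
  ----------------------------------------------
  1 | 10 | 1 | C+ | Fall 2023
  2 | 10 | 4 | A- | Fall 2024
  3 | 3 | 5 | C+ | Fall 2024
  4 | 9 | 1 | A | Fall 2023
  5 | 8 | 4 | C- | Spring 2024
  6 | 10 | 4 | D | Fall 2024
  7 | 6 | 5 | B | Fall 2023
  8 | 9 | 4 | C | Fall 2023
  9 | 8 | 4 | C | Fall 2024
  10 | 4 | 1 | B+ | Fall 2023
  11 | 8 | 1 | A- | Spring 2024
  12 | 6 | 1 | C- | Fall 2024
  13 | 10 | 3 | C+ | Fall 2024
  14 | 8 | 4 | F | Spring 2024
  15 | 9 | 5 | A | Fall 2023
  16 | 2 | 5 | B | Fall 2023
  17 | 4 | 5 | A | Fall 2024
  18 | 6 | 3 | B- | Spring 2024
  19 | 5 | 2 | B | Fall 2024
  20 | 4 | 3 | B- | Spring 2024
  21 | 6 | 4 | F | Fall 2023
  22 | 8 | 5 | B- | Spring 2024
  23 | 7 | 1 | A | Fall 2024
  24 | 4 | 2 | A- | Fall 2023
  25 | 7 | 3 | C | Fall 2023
SELECT AVG(gpa) FROM students

Execution result:
2.87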